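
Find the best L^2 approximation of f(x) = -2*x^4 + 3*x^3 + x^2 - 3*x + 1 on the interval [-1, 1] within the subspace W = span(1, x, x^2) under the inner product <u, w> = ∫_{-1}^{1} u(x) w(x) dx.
g(x) = -5*x^2/7 - 6*x/5 + 41/35

The best approximation g ∈ W is the orthogonal projection of f onto W. Writing g = a_0 + a_1 x + a_2 x^2, the coefficients solve the normal equations G · a = b where
  G_{ij} = <φ_i, φ_j> and b_i = <f, φ_i>, with φ_0 = 1, φ_1 = x, φ_2 = x^2.
G =
  [2, 0, 2/3]
  [0, 2/3, 0]
  [2/3, 0, 2/5],
b = (28/15, -4/5, 52/105).
Solving gives a_0 = 41/35, a_1 = -6/5, a_2 = -5/7, so
  g(x) = -5*x^2/7 - 6*x/5 + 41/35.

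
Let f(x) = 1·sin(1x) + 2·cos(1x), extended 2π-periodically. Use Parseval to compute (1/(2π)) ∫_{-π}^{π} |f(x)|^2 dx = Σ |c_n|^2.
Σ |c_n|^2 = 5/2

Expand |f|^2 and use orthogonality of {sin(nx), cos(mx)} on [-π, π]:
  ∫_{-π}^{π} sin(nx)^2 dx = π, ∫ cos(mx)^2 dx = π, and cross terms integrate to 0.
So ∫_{-π}^{π} f(x)^2 dx = 1^2 · π + 2^2 · π = (1 + 4)π.
Divide by 2π: (1 + 4)/2 = 5/2.
By Parseval, this equals Σ |c_n|^2.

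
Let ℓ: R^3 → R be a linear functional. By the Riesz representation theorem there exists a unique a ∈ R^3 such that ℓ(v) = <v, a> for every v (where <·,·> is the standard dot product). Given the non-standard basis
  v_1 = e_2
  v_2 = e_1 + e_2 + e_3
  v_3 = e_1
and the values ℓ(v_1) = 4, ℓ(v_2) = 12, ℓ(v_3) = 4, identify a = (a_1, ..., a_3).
a = (4, 4, 4)

Write a = (a_1, ..., a_3) in the standard basis. For each basis vector v_i, ℓ(v_i) = <v_i, a> is a linear equation in the a_j's. Collect the n equations into a matrix system V a = ℓ, where row i of V is v_i (expressed in the standard basis). Since V is invertible (lower-triangular with 1s on the diagonal, up to permutation), solve by back-substitution:
  V =
[[0, 1, 0],
 [1, 1, 1],
 [1, 0, 0]]
  V a = (4, 12, 4)
Solving gives a = (4, 4, 4).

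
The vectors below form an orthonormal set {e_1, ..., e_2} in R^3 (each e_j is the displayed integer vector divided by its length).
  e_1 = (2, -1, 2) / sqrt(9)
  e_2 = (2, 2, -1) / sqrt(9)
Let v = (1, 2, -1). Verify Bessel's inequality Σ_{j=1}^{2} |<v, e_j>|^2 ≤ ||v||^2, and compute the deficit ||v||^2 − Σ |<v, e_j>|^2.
Σ |<v, e_j>|^2 = 53/9; ||v||^2 = 6; deficit = 1/9

Write each e_j = u_j / sqrt(<u_j, u_j>) where u_j is the displayed integer vector. Then <v, e_j> = <v, u_j> / sqrt(<u_j, u_j>), so |<v, e_j>|^2 = <v, u_j>^2 / <u_j, u_j>.
Coefficients: <v, e_1> = -2/sqrt(9), <v, e_2> = 7/sqrt(9).
Square and sum: Σ |<v, e_j>|^2 = 53/9.
Compute ||v||^2 = v·v = 6.
Deficit = 6 − 53/9 = 1/9 ≥ 0, confirming Bessel's inequality. (The deficit equals ||v − Σ <v,e_j> e_j||^2, the squared distance from v to span{e_j}.)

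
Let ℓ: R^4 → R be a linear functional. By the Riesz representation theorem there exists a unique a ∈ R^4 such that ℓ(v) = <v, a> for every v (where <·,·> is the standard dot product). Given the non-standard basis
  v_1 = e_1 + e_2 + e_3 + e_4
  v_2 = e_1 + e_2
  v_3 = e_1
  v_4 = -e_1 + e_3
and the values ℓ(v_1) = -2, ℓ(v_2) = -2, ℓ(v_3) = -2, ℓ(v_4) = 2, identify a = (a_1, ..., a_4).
a = (-2, 0, 0, 0)

Write a = (a_1, ..., a_4) in the standard basis. For each basis vector v_i, ℓ(v_i) = <v_i, a> is a linear equation in the a_j's. Collect the n equations into a matrix system V a = ℓ, where row i of V is v_i (expressed in the standard basis). Since V is invertible (lower-triangular with 1s on the diagonal, up to permutation), solve by back-substitution:
  V =
[[1, 1, 1, 1],
 [1, 1, 0, 0],
 [1, 0, 0, 0],
 [-1, 0, 1, 0]]
  V a = (-2, -2, -2, 2)
Solving gives a = (-2, 0, 0, 0).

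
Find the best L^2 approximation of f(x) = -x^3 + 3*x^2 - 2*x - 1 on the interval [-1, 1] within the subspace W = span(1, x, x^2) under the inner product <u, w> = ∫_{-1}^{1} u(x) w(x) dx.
g(x) = 3*x^2 - 13*x/5 - 1

The best approximation g ∈ W is the orthogonal projection of f onto W. Writing g = a_0 + a_1 x + a_2 x^2, the coefficients solve the normal equations G · a = b where
  G_{ij} = <φ_i, φ_j> and b_i = <f, φ_i>, with φ_0 = 1, φ_1 = x, φ_2 = x^2.
G =
  [2, 0, 2/3]
  [0, 2/3, 0]
  [2/3, 0, 2/5],
b = (0, -26/15, 8/15).
Solving gives a_0 = -1, a_1 = -13/5, a_2 = 3, so
  g(x) = 3*x^2 - 13*x/5 - 1.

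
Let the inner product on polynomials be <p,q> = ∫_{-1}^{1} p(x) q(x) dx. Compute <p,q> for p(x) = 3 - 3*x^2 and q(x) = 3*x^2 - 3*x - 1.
<p,q> = -8/5

Expand the product: p(x)·q(x) = -9*x^4 + 9*x^3 + 12*x^2 - 9*x - 3.
∫_{-1}^{1} of each monomial x^k gives [2/(k+1) if k even, 0 if k odd]. Integrating term-by-term (or equivalently evaluating the antiderivative F(x) = -9*x^5/5 + 9*x^4/4 + 4*x^3 - 9*x^2/2 - 3*x at the endpoints):
  F(1) − F(−1) = -61/20 − (-29/20) = -8/5.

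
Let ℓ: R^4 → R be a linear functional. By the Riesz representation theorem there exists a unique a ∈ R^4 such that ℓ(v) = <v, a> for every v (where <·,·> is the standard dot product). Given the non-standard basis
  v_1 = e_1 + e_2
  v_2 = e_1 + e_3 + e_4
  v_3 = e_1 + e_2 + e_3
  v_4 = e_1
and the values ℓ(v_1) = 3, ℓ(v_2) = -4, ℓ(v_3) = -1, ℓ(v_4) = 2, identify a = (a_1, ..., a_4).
a = (2, 1, -4, -2)

Write a = (a_1, ..., a_4) in the standard basis. For each basis vector v_i, ℓ(v_i) = <v_i, a> is a linear equation in the a_j's. Collect the n equations into a matrix system V a = ℓ, where row i of V is v_i (expressed in the standard basis). Since V is invertible (lower-triangular with 1s on the diagonal, up to permutation), solve by back-substitution:
  V =
[[1, 1, 0, 0],
 [1, 0, 1, 1],
 [1, 1, 1, 0],
 [1, 0, 0, 0]]
  V a = (3, -4, -1, 2)
Solving gives a = (2, 1, -4, -2).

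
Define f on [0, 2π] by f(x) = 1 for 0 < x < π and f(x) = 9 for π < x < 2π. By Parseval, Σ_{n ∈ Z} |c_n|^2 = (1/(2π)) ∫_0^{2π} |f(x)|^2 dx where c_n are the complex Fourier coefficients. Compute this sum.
Σ |c_n|^2 = 41

Parseval equates the L^2 energy of f (normalised by 1/(2π)) with the ℓ^2 sum of its Fourier coefficients: (1/(2π)) ∫_0^{2π} |f|^2 = Σ |c_n|^2.
Compute the left side: (1/(2π)) [∫_0^π 1^2 dx + ∫_π^{2π} 9^2 dx] = (1/(2π)) · (1π + 81π) = (1 + 81)/2 = 41.
So Σ_{n ∈ Z} |c_n|^2 = 41.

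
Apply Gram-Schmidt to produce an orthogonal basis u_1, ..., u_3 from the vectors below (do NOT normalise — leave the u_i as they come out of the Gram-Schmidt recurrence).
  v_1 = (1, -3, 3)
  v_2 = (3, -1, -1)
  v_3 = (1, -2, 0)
Orthogonal basis:
  u_1 = (1, -3, 3)
  u_2 = (54/19, -10/19, -28/19)
  u_3 = (-21/50, -7/10, -14/25)

Apply the Gram-Schmidt recurrence
  u_1 = v_1
  u_i = v_i − Σ_{j<i} ((v_i · u_j) / (u_j · u_j)) · u_j.

Step by step this gives:
  u_1 = (1, -3, 3)
  u_2 = (54/19, -10/19, -28/19)
  u_3 = (-21/50, -7/10, -14/25)

Orthogonality check:
  u_2 · u_1 = 0 (should be 0)
  u_3 · u_1 = 0 (should be 0)
  u_3 · u_2 = 0 (should be 0)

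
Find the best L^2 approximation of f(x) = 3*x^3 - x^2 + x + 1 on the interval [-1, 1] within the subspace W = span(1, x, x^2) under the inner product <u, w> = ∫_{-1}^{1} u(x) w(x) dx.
g(x) = -x^2 + 14*x/5 + 1

The best approximation g ∈ W is the orthogonal projection of f onto W. Writing g = a_0 + a_1 x + a_2 x^2, the coefficients solve the normal equations G · a = b where
  G_{ij} = <φ_i, φ_j> and b_i = <f, φ_i>, with φ_0 = 1, φ_1 = x, φ_2 = x^2.
G =
  [2, 0, 2/3]
  [0, 2/3, 0]
  [2/3, 0, 2/5],
b = (4/3, 28/15, 4/15).
Solving gives a_0 = 1, a_1 = 14/5, a_2 = -1, so
  g(x) = -x^2 + 14*x/5 + 1.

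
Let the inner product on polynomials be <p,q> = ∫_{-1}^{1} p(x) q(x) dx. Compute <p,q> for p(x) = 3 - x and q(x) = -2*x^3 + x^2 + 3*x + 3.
<p,q> = 94/5

Expand the product: p(x)·q(x) = 2*x^4 - 7*x^3 + 6*x + 9.
∫_{-1}^{1} of each monomial x^k gives [2/(k+1) if k even, 0 if k odd]. Integrating term-by-term (or equivalently evaluating the antiderivative F(x) = 2*x^5/5 - 7*x^4/4 + 3*x^2 + 9*x at the endpoints):
  F(1) − F(−1) = 213/20 − (-163/20) = 94/5.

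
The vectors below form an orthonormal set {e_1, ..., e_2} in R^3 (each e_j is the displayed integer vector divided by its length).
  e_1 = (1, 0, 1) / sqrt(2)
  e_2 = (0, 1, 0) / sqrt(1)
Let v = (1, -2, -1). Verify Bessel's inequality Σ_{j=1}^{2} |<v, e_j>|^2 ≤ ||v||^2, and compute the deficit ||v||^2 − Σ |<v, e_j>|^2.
Σ |<v, e_j>|^2 = 4; ||v||^2 = 6; deficit = 2

Write each e_j = u_j / sqrt(<u_j, u_j>) where u_j is the displayed integer vector. Then <v, e_j> = <v, u_j> / sqrt(<u_j, u_j>), so |<v, e_j>|^2 = <v, u_j>^2 / <u_j, u_j>.
Coefficients: <v, e_1> = 0/sqrt(2), <v, e_2> = -2/sqrt(1).
Square and sum: Σ |<v, e_j>|^2 = 4.
Compute ||v||^2 = v·v = 6.
Deficit = 6 − 4 = 2 ≥ 0, confirming Bessel's inequality. (The deficit equals ||v − Σ <v,e_j> e_j||^2, the squared distance from v to span{e_j}.)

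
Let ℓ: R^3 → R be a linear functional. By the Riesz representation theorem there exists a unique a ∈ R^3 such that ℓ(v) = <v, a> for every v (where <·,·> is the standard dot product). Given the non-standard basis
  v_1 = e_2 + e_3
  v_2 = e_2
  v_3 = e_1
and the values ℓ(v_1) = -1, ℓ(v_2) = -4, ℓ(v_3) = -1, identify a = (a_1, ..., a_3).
a = (-1, -4, 3)

Write a = (a_1, ..., a_3) in the standard basis. For each basis vector v_i, ℓ(v_i) = <v_i, a> is a linear equation in the a_j's. Collect the n equations into a matrix system V a = ℓ, where row i of V is v_i (expressed in the standard basis). Since V is invertible (lower-triangular with 1s on the diagonal, up to permutation), solve by back-substitution:
  V =
[[0, 1, 1],
 [0, 1, 0],
 [1, 0, 0]]
  V a = (-1, -4, -1)
Solving gives a = (-1, -4, 3).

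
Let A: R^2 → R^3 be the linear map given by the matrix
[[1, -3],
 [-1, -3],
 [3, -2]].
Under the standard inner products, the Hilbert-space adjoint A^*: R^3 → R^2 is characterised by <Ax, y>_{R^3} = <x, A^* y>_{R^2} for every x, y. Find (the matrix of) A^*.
A^* = A^T =
[[1, -1, 3],
 [-3, -3, -2]]

For real matrices with standard dot products, the defining identity <Ax, y> = <x, A^* y> gives (Ax)^T y = x^T (A^*) y, i.e. x^T A^T y = x^T (A^*) y. Since this holds for all x, y, we must have A^* = A^T. Therefore
A^* =
[[1, -1, 3],
 [-3, -3, -2]].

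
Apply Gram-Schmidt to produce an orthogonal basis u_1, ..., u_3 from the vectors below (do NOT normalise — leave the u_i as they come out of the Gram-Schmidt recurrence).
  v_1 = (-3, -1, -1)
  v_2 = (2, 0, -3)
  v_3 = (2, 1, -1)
Orthogonal basis:
  u_1 = (-3, -1, -1)
  u_2 = (13/11, -3/11, -36/11)
  u_3 = (-21/134, 77/134, -7/67)

Apply the Gram-Schmidt recurrence
  u_1 = v_1
  u_i = v_i − Σ_{j<i} ((v_i · u_j) / (u_j · u_j)) · u_j.

Step by step this gives:
  u_1 = (-3, -1, -1)
  u_2 = (13/11, -3/11, -36/11)
  u_3 = (-21/134, 77/134, -7/67)

Orthogonality check:
  u_2 · u_1 = 0 (should be 0)
  u_3 · u_1 = 0 (should be 0)
  u_3 · u_2 = 0 (should be 0)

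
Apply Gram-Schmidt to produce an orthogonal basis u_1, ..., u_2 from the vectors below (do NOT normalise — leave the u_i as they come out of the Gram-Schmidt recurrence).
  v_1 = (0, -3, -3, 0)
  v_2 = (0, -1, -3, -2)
Orthogonal basis:
  u_1 = (0, -3, -3, 0)
  u_2 = (0, 1, -1, -2)

Apply the Gram-Schmidt recurrence
  u_1 = v_1
  u_i = v_i − Σ_{j<i} ((v_i · u_j) / (u_j · u_j)) · u_j.

Step by step this gives:
  u_1 = (0, -3, -3, 0)
  u_2 = (0, 1, -1, -2)

Orthogonality check:
  u_2 · u_1 = 0 (should be 0)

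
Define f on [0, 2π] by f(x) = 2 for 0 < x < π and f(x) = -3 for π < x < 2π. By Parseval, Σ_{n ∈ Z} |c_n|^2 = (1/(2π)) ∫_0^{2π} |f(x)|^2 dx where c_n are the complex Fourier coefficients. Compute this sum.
Σ |c_n|^2 = 13/2

Parseval equates the L^2 energy of f (normalised by 1/(2π)) with the ℓ^2 sum of its Fourier coefficients: (1/(2π)) ∫_0^{2π} |f|^2 = Σ |c_n|^2.
Compute the left side: (1/(2π)) [∫_0^π 2^2 dx + ∫_π^{2π} (-3)^2 dx] = (1/(2π)) · (4π + 9π) = (4 + 9)/2 = 13/2.
So Σ_{n ∈ Z} |c_n|^2 = 13/2.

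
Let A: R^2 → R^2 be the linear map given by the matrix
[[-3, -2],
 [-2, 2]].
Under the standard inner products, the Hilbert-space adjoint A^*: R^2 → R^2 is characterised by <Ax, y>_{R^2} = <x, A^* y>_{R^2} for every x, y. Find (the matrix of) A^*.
A^* = A^T =
[[-3, -2],
 [-2, 2]]

For real matrices with standard dot products, the defining identity <Ax, y> = <x, A^* y> gives (Ax)^T y = x^T (A^*) y, i.e. x^T A^T y = x^T (A^*) y. Since this holds for all x, y, we must have A^* = A^T. Therefore
A^* =
[[-3, -2],
 [-2, 2]].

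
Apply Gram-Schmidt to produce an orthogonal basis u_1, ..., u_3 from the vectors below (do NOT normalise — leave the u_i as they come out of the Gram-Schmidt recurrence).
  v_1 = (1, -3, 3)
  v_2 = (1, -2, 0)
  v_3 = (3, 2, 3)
Orthogonal basis:
  u_1 = (1, -3, 3)
  u_2 = (12/19, -17/19, -21/19)
  u_3 = (81/23, 81/46, 27/46)

Apply the Gram-Schmidt recurrence
  u_1 = v_1
  u_i = v_i − Σ_{j<i} ((v_i · u_j) / (u_j · u_j)) · u_j.

Step by step this gives:
  u_1 = (1, -3, 3)
  u_2 = (12/19, -17/19, -21/19)
  u_3 = (81/23, 81/46, 27/46)

Orthogonality check:
  u_2 · u_1 = 0 (should be 0)
  u_3 · u_1 = 0 (should be 0)
  u_3 · u_2 = 0 (should be 0)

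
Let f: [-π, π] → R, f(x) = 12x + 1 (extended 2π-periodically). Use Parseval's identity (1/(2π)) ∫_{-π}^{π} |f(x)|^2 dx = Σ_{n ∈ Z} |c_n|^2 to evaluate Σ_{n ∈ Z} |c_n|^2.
Σ |c_n|^2 = 48π^2 + 1

Expand and integrate term by term over [-π, π]:
  ∫ (12x)^2 dx = 144·(2π^3/3); ∫ 2·12·(1)·x dx = 0 (odd integrand); ∫ 1^2 dx = 1·2π.
So (1/(2π)) ∫_{-π}^{π} (12x + 1)^2 dx = 144π^2/3 + 1 = 48π^2 + 1.
Parseval ⇒ Σ |c_n|^2 = 48π^2 + 1.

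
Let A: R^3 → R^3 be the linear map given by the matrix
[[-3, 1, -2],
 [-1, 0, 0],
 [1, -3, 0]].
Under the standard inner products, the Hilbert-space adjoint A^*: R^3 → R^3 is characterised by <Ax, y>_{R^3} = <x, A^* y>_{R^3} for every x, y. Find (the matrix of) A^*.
A^* = A^T =
[[-3, -1, 1],
 [1, 0, -3],
 [-2, 0, 0]]

For real matrices with standard dot products, the defining identity <Ax, y> = <x, A^* y> gives (Ax)^T y = x^T (A^*) y, i.e. x^T A^T y = x^T (A^*) y. Since this holds for all x, y, we must have A^* = A^T. Therefore
A^* =
[[-3, -1, 1],
 [1, 0, -3],
 [-2, 0, 0]].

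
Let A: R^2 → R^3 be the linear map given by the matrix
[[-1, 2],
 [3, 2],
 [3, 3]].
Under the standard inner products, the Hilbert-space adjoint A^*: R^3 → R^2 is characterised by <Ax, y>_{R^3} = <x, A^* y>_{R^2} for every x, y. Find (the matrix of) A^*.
A^* = A^T =
[[-1, 3, 3],
 [2, 2, 3]]

For real matrices with standard dot products, the defining identity <Ax, y> = <x, A^* y> gives (Ax)^T y = x^T (A^*) y, i.e. x^T A^T y = x^T (A^*) y. Since this holds for all x, y, we must have A^* = A^T. Therefore
A^* =
[[-1, 3, 3],
 [2, 2, 3]].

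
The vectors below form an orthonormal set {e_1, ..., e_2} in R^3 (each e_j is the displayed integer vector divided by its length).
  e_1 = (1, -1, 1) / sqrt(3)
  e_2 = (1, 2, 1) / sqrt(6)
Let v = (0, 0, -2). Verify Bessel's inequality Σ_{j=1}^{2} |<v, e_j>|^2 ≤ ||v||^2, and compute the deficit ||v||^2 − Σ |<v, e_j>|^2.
Σ |<v, e_j>|^2 = 2; ||v||^2 = 4; deficit = 2

Write each e_j = u_j / sqrt(<u_j, u_j>) where u_j is the displayed integer vector. Then <v, e_j> = <v, u_j> / sqrt(<u_j, u_j>), so |<v, e_j>|^2 = <v, u_j>^2 / <u_j, u_j>.
Coefficients: <v, e_1> = -2/sqrt(3), <v, e_2> = -2/sqrt(6).
Square and sum: Σ |<v, e_j>|^2 = 2.
Compute ||v||^2 = v·v = 4.
Deficit = 4 − 2 = 2 ≥ 0, confirming Bessel's inequality. (The deficit equals ||v − Σ <v,e_j> e_j||^2, the squared distance from v to span{e_j}.)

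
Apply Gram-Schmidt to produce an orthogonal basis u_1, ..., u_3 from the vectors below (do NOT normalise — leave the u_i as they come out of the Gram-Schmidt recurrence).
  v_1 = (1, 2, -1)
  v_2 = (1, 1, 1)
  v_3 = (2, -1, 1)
Orthogonal basis:
  u_1 = (1, 2, -1)
  u_2 = (2/3, 1/3, 4/3)
  u_3 = (3/2, -1, -1/2)

Apply the Gram-Schmidt recurrence
  u_1 = v_1
  u_i = v_i − Σ_{j<i} ((v_i · u_j) / (u_j · u_j)) · u_j.

Step by step this gives:
  u_1 = (1, 2, -1)
  u_2 = (2/3, 1/3, 4/3)
  u_3 = (3/2, -1, -1/2)

Orthogonality check:
  u_2 · u_1 = 0 (should be 0)
  u_3 · u_1 = 0 (should be 0)
  u_3 · u_2 = 0 (should be 0)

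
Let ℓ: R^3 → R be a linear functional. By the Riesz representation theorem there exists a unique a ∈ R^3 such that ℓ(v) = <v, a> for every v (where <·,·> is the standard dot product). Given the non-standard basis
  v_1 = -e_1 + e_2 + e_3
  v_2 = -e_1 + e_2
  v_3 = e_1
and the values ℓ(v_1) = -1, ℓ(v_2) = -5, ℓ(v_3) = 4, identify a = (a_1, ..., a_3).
a = (4, -1, 4)

Write a = (a_1, ..., a_3) in the standard basis. For each basis vector v_i, ℓ(v_i) = <v_i, a> is a linear equation in the a_j's. Collect the n equations into a matrix system V a = ℓ, where row i of V is v_i (expressed in the standard basis). Since V is invertible (lower-triangular with 1s on the diagonal, up to permutation), solve by back-substitution:
  V =
[[-1, 1, 1],
 [-1, 1, 0],
 [1, 0, 0]]
  V a = (-1, -5, 4)
Solving gives a = (4, -1, 4).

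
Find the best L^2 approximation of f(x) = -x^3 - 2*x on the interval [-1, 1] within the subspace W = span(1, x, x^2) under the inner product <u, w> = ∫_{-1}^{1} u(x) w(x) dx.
g(x) = -13*x/5

The best approximation g ∈ W is the orthogonal projection of f onto W. Writing g = a_0 + a_1 x + a_2 x^2, the coefficients solve the normal equations G · a = b where
  G_{ij} = <φ_i, φ_j> and b_i = <f, φ_i>, with φ_0 = 1, φ_1 = x, φ_2 = x^2.
G =
  [2, 0, 2/3]
  [0, 2/3, 0]
  [2/3, 0, 2/5],
b = (0, -26/15, 0).
Solving gives a_0 = 0, a_1 = -13/5, a_2 = 0, so
  g(x) = -13*x/5.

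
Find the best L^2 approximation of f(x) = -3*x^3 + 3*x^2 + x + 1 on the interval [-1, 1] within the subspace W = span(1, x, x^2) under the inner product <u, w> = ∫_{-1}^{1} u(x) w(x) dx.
g(x) = 3*x^2 - 4*x/5 + 1

The best approximation g ∈ W is the orthogonal projection of f onto W. Writing g = a_0 + a_1 x + a_2 x^2, the coefficients solve the normal equations G · a = b where
  G_{ij} = <φ_i, φ_j> and b_i = <f, φ_i>, with φ_0 = 1, φ_1 = x, φ_2 = x^2.
G =
  [2, 0, 2/3]
  [0, 2/3, 0]
  [2/3, 0, 2/5],
b = (4, -8/15, 28/15).
Solving gives a_0 = 1, a_1 = -4/5, a_2 = 3, so
  g(x) = 3*x^2 - 4*x/5 + 1.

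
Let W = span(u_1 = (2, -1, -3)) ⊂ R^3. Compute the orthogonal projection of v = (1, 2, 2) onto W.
proj_W(v) = (-6/7, 3/7, 9/7)

Set up U = [u_1 | ... | u_1] ∈ R^(3×1). The projector onto W = col(U) is P = U (U^T U)^(-1) U^T.
Compute U^T U =
  [14],
and U^T v = (-6).
Solve U^T U · c = U^T v for the coefficients: c = (-3/7). The projection is proj_W(v) = U c.
Check: (v - proj_W(v)) · u_1 = 0  (should be 0).
Result: proj_W(v) = (-6/7, 3/7, 9/7).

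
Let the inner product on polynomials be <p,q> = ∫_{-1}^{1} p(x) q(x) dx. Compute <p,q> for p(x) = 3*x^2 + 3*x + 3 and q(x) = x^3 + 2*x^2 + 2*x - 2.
<p,q> = -22/5

Expand the product: p(x)·q(x) = 3*x^5 + 9*x^4 + 15*x^3 + 6*x^2 - 6.
∫_{-1}^{1} of each monomial x^k gives [2/(k+1) if k even, 0 if k odd]. Integrating term-by-term (or equivalently evaluating the antiderivative F(x) = x^6/2 + 9*x^5/5 + 15*x^4/4 + 2*x^3 - 6*x at the endpoints):
  F(1) − F(−1) = 41/20 − (129/20) = -22/5.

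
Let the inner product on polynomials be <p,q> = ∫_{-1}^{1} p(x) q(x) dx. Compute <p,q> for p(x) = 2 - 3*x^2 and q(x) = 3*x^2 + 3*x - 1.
<p,q> = -8/5

Expand the product: p(x)·q(x) = -9*x^4 - 9*x^3 + 9*x^2 + 6*x - 2.
∫_{-1}^{1} of each monomial x^k gives [2/(k+1) if k even, 0 if k odd]. Integrating term-by-term (or equivalently evaluating the antiderivative F(x) = -9*x^5/5 - 9*x^4/4 + 3*x^3 + 3*x^2 - 2*x at the endpoints):
  F(1) − F(−1) = -1/20 − (31/20) = -8/5.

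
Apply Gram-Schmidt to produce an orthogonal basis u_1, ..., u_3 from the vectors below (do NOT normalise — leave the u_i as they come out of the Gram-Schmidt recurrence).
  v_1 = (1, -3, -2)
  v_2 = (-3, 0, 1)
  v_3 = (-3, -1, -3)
Orthogonal basis:
  u_1 = (1, -3, -2)
  u_2 = (-37/14, -15/14, 2/7)
  u_3 = (-93/115, 31/23, -279/115)

Apply the Gram-Schmidt recurrence
  u_1 = v_1
  u_i = v_i − Σ_{j<i} ((v_i · u_j) / (u_j · u_j)) · u_j.

Step by step this gives:
  u_1 = (1, -3, -2)
  u_2 = (-37/14, -15/14, 2/7)
  u_3 = (-93/115, 31/23, -279/115)

Orthogonality check:
  u_2 · u_1 = 0 (should be 0)
  u_3 · u_1 = 0 (should be 0)
  u_3 · u_2 = 0 (should be 0)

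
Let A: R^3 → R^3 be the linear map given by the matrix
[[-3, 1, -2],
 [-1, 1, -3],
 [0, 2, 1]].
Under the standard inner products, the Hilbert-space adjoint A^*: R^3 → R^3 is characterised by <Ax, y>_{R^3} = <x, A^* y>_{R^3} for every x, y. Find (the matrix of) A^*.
A^* = A^T =
[[-3, -1, 0],
 [1, 1, 2],
 [-2, -3, 1]]

For real matrices with standard dot products, the defining identity <Ax, y> = <x, A^* y> gives (Ax)^T y = x^T (A^*) y, i.e. x^T A^T y = x^T (A^*) y. Since this holds for all x, y, we must have A^* = A^T. Therefore
A^* =
[[-3, -1, 0],
 [1, 1, 2],
 [-2, -3, 1]].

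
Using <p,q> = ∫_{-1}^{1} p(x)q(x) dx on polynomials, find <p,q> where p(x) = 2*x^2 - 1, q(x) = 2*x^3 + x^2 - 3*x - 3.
<p,q> = 32/15

Expand the product: p(x)·q(x) = 4*x^5 + 2*x^4 - 8*x^3 - 7*x^2 + 3*x + 3.
∫_{-1}^{1} of each monomial x^k gives [2/(k+1) if k even, 0 if k odd]. Integrating term-by-term (or equivalently evaluating the antiderivative F(x) = 2*x^6/3 + 2*x^5/5 - 2*x^4 - 7*x^3/3 + 3*x^2/2 + 3*x at the endpoints):
  F(1) − F(−1) = 37/30 − (-9/10) = 32/15.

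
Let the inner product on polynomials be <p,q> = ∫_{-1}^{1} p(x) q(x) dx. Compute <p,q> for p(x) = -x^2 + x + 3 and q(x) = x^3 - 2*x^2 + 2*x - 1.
<p,q> = -34/5

Expand the product: p(x)·q(x) = -x^5 + 3*x^4 - x^3 - 3*x^2 + 5*x - 3.
∫_{-1}^{1} of each monomial x^k gives [2/(k+1) if k even, 0 if k odd]. Integrating term-by-term (or equivalently evaluating the antiderivative F(x) = -x^6/6 + 3*x^5/5 - x^4/4 - x^3 + 5*x^2/2 - 3*x at the endpoints):
  F(1) − F(−1) = -79/60 − (329/60) = -34/5.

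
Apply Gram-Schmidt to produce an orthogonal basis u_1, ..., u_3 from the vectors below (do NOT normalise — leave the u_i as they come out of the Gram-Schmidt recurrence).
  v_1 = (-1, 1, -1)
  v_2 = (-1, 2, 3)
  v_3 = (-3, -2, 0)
Orthogonal basis:
  u_1 = (-1, 1, -1)
  u_2 = (-1, 2, 3)
  u_3 = (-115/42, -46/21, 23/42)

Apply the Gram-Schmidt recurrence
  u_1 = v_1
  u_i = v_i − Σ_{j<i} ((v_i · u_j) / (u_j · u_j)) · u_j.

Step by step this gives:
  u_1 = (-1, 1, -1)
  u_2 = (-1, 2, 3)
  u_3 = (-115/42, -46/21, 23/42)

Orthogonality check:
  u_2 · u_1 = 0 (should be 0)
  u_3 · u_1 = 0 (should be 0)
  u_3 · u_2 = 0 (should be 0)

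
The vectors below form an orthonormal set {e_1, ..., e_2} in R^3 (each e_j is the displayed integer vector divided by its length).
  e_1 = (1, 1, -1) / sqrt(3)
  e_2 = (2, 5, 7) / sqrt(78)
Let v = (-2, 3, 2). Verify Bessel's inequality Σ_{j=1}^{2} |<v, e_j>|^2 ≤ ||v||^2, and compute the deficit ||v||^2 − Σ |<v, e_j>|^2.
Σ |<v, e_j>|^2 = 217/26; ||v||^2 = 17; deficit = 225/26

Write each e_j = u_j / sqrt(<u_j, u_j>) where u_j is the displayed integer vector. Then <v, e_j> = <v, u_j> / sqrt(<u_j, u_j>), so |<v, e_j>|^2 = <v, u_j>^2 / <u_j, u_j>.
Coefficients: <v, e_1> = -1/sqrt(3), <v, e_2> = 25/sqrt(78).
Square and sum: Σ |<v, e_j>|^2 = 217/26.
Compute ||v||^2 = v·v = 17.
Deficit = 17 − 217/26 = 225/26 ≥ 0, confirming Bessel's inequality. (The deficit equals ||v − Σ <v,e_j> e_j||^2, the squared distance from v to span{e_j}.)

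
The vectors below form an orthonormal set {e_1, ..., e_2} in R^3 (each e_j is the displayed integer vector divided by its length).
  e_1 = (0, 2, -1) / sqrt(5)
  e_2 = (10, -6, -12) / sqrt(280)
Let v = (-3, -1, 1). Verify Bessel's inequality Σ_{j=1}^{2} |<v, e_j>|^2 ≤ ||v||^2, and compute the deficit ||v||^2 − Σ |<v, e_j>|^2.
Σ |<v, e_j>|^2 = 45/7; ||v||^2 = 11; deficit = 32/7

Write each e_j = u_j / sqrt(<u_j, u_j>) where u_j is the displayed integer vector. Then <v, e_j> = <v, u_j> / sqrt(<u_j, u_j>), so |<v, e_j>|^2 = <v, u_j>^2 / <u_j, u_j>.
Coefficients: <v, e_1> = -3/sqrt(5), <v, e_2> = -36/sqrt(280).
Square and sum: Σ |<v, e_j>|^2 = 45/7.
Compute ||v||^2 = v·v = 11.
Deficit = 11 − 45/7 = 32/7 ≥ 0, confirming Bessel's inequality. (The deficit equals ||v − Σ <v,e_j> e_j||^2, the squared distance from v to span{e_j}.)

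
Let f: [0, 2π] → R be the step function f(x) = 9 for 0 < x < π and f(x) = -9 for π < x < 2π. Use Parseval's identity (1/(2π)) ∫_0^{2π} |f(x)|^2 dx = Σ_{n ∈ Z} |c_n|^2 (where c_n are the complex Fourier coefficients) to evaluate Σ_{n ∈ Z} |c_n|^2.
Σ |c_n|^2 = 81

Parseval equates the L^2 energy of f (normalised by 1/(2π)) with the ℓ^2 sum of its Fourier coefficients: (1/(2π)) ∫_0^{2π} |f|^2 = Σ |c_n|^2.
Compute the left side: (1/(2π)) [∫_0^π 9^2 dx + ∫_π^{2π} (-9)^2 dx] = (1/(2π)) · (81π + 81π) = (81 + 81)/2 = 81.
So Σ_{n ∈ Z} |c_n|^2 = 81.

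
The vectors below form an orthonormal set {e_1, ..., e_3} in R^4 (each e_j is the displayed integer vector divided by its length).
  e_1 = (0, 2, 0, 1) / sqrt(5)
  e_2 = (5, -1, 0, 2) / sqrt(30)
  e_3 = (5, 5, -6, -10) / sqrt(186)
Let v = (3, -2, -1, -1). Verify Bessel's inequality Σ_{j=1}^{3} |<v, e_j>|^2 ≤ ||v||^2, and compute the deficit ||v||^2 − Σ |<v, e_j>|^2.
Σ |<v, e_j>|^2 = 461/31; ||v||^2 = 15; deficit = 4/31

Write each e_j = u_j / sqrt(<u_j, u_j>) where u_j is the displayed integer vector. Then <v, e_j> = <v, u_j> / sqrt(<u_j, u_j>), so |<v, e_j>|^2 = <v, u_j>^2 / <u_j, u_j>.
Coefficients: <v, e_1> = -5/sqrt(5), <v, e_2> = 15/sqrt(30), <v, e_3> = 21/sqrt(186).
Square and sum: Σ |<v, e_j>|^2 = 461/31.
Compute ||v||^2 = v·v = 15.
Deficit = 15 − 461/31 = 4/31 ≥ 0, confirming Bessel's inequality. (The deficit equals ||v − Σ <v,e_j> e_j||^2, the squared distance from v to span{e_j}.)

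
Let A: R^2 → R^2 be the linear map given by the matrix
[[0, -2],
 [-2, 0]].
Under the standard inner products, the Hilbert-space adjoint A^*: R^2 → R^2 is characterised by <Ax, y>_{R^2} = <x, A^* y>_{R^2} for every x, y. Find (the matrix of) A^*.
A^* = A^T =
[[0, -2],
 [-2, 0]]

For real matrices with standard dot products, the defining identity <Ax, y> = <x, A^* y> gives (Ax)^T y = x^T (A^*) y, i.e. x^T A^T y = x^T (A^*) y. Since this holds for all x, y, we must have A^* = A^T. Therefore
A^* =
[[0, -2],
 [-2, 0]].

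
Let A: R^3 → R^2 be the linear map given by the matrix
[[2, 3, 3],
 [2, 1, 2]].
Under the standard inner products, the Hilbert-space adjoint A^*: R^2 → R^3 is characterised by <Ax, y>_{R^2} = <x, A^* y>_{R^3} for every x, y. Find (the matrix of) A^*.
A^* = A^T =
[[2, 2],
 [3, 1],
 [3, 2]]

For real matrices with standard dot products, the defining identity <Ax, y> = <x, A^* y> gives (Ax)^T y = x^T (A^*) y, i.e. x^T A^T y = x^T (A^*) y. Since this holds for all x, y, we must have A^* = A^T. Therefore
A^* =
[[2, 2],
 [3, 1],
 [3, 2]].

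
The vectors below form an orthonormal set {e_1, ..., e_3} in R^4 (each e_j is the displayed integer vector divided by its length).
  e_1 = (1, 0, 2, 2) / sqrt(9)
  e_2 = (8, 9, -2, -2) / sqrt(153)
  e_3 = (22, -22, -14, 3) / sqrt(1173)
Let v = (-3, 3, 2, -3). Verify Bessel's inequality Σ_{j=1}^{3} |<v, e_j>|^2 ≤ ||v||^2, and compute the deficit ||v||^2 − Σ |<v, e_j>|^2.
Σ |<v, e_j>|^2 = 1883/69; ||v||^2 = 31; deficit = 256/69

Write each e_j = u_j / sqrt(<u_j, u_j>) where u_j is the displayed integer vector. Then <v, e_j> = <v, u_j> / sqrt(<u_j, u_j>), so |<v, e_j>|^2 = <v, u_j>^2 / <u_j, u_j>.
Coefficients: <v, e_1> = -5/sqrt(9), <v, e_2> = 5/sqrt(153), <v, e_3> = -169/sqrt(1173).
Square and sum: Σ |<v, e_j>|^2 = 1883/69.
Compute ||v||^2 = v·v = 31.
Deficit = 31 − 1883/69 = 256/69 ≥ 0, confirming Bessel's inequality. (The deficit equals ||v − Σ <v,e_j> e_j||^2, the squared distance from v to span{e_j}.)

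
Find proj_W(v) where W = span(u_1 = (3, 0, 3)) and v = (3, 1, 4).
proj_W(v) = (7/2, 0, 7/2)

Set up U = [u_1 | ... | u_1] ∈ R^(3×1). The projector onto W = col(U) is P = U (U^T U)^(-1) U^T.
Compute U^T U =
  [18],
and U^T v = (21).
Solve U^T U · c = U^T v for the coefficients: c = (7/6). The projection is proj_W(v) = U c.
Check: (v - proj_W(v)) · u_1 = 0  (should be 0).
Result: proj_W(v) = (7/2, 0, 7/2).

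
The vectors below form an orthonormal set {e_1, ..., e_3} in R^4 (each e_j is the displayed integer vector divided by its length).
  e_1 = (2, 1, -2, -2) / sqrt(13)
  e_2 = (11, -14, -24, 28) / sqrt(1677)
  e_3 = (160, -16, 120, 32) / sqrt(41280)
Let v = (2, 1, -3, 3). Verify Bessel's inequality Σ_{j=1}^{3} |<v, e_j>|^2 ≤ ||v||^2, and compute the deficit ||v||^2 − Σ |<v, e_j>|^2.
Σ |<v, e_j>|^2 = 18; ||v||^2 = 23; deficit = 5

Write each e_j = u_j / sqrt(<u_j, u_j>) where u_j is the displayed integer vector. Then <v, e_j> = <v, u_j> / sqrt(<u_j, u_j>), so |<v, e_j>|^2 = <v, u_j>^2 / <u_j, u_j>.
Coefficients: <v, e_1> = 5/sqrt(13), <v, e_2> = 164/sqrt(1677), <v, e_3> = 40/sqrt(41280).
Square and sum: Σ |<v, e_j>|^2 = 18.
Compute ||v||^2 = v·v = 23.
Deficit = 23 − 18 = 5 ≥ 0, confirming Bessel's inequality. (The deficit equals ||v − Σ <v,e_j> e_j||^2, the squared distance from v to span{e_j}.)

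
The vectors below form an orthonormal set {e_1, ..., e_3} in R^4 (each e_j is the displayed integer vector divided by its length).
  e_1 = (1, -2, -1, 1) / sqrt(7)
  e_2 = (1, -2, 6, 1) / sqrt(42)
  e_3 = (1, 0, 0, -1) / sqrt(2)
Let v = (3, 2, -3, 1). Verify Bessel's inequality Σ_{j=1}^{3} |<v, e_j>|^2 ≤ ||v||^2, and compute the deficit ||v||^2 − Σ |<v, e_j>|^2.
Σ |<v, e_j>|^2 = 11; ||v||^2 = 23; deficit = 12

Write each e_j = u_j / sqrt(<u_j, u_j>) where u_j is the displayed integer vector. Then <v, e_j> = <v, u_j> / sqrt(<u_j, u_j>), so |<v, e_j>|^2 = <v, u_j>^2 / <u_j, u_j>.
Coefficients: <v, e_1> = 3/sqrt(7), <v, e_2> = -18/sqrt(42), <v, e_3> = 2/sqrt(2).
Square and sum: Σ |<v, e_j>|^2 = 11.
Compute ||v||^2 = v·v = 23.
Deficit = 23 − 11 = 12 ≥ 0, confirming Bessel's inequality. (The deficit equals ||v − Σ <v,e_j> e_j||^2, the squared distance from v to span{e_j}.)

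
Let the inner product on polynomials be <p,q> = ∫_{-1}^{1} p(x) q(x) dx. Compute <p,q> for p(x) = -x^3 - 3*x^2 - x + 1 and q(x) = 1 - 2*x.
<p,q> = 32/15

Expand the product: p(x)·q(x) = 2*x^4 + 5*x^3 - x^2 - 3*x + 1.
∫_{-1}^{1} of each monomial x^k gives [2/(k+1) if k even, 0 if k odd]. Integrating term-by-term (or equivalently evaluating the antiderivative F(x) = 2*x^5/5 + 5*x^4/4 - x^3/3 - 3*x^2/2 + x at the endpoints):
  F(1) − F(−1) = 49/60 − (-79/60) = 32/15.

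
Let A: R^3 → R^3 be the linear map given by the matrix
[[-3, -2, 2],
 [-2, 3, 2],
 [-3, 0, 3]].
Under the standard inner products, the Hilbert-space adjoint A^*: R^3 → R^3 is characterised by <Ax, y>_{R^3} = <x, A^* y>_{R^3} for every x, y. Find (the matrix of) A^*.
A^* = A^T =
[[-3, -2, -3],
 [-2, 3, 0],
 [2, 2, 3]]

For real matrices with standard dot products, the defining identity <Ax, y> = <x, A^* y> gives (Ax)^T y = x^T (A^*) y, i.e. x^T A^T y = x^T (A^*) y. Since this holds for all x, y, we must have A^* = A^T. Therefore
A^* =
[[-3, -2, -3],
 [-2, 3, 0],
 [2, 2, 3]].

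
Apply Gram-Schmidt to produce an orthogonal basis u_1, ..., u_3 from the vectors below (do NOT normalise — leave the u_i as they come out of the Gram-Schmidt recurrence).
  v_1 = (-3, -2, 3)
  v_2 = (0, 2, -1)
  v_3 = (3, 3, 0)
Orthogonal basis:
  u_1 = (-3, -2, 3)
  u_2 = (-21/22, 15/11, -1/22)
  u_3 = (84/61, 63/61, 126/61)

Apply the Gram-Schmidt recurrence
  u_1 = v_1
  u_i = v_i − Σ_{j<i} ((v_i · u_j) / (u_j · u_j)) · u_j.

Step by step this gives:
  u_1 = (-3, -2, 3)
  u_2 = (-21/22, 15/11, -1/22)
  u_3 = (84/61, 63/61, 126/61)

Orthogonality check:
  u_2 · u_1 = 0 (should be 0)
  u_3 · u_1 = 0 (should be 0)
  u_3 · u_2 = 0 (should be 0)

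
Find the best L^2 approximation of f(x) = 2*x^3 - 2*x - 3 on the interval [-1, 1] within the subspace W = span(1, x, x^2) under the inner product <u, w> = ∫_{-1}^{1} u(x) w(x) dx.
g(x) = -4*x/5 - 3

The best approximation g ∈ W is the orthogonal projection of f onto W. Writing g = a_0 + a_1 x + a_2 x^2, the coefficients solve the normal equations G · a = b where
  G_{ij} = <φ_i, φ_j> and b_i = <f, φ_i>, with φ_0 = 1, φ_1 = x, φ_2 = x^2.
G =
  [2, 0, 2/3]
  [0, 2/3, 0]
  [2/3, 0, 2/5],
b = (-6, -8/15, -2).
Solving gives a_0 = -3, a_1 = -4/5, a_2 = 0, so
  g(x) = -4*x/5 - 3.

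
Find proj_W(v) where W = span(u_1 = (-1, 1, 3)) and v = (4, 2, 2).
proj_W(v) = (-4/11, 4/11, 12/11)

Set up U = [u_1 | ... | u_1] ∈ R^(3×1). The projector onto W = col(U) is P = U (U^T U)^(-1) U^T.
Compute U^T U =
  [11],
and U^T v = (4).
Solve U^T U · c = U^T v for the coefficients: c = (4/11). The projection is proj_W(v) = U c.
Check: (v - proj_W(v)) · u_1 = 0  (should be 0).
Result: proj_W(v) = (-4/11, 4/11, 12/11).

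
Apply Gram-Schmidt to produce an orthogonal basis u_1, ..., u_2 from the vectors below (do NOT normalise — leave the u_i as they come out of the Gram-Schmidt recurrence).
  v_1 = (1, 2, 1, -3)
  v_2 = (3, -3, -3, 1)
Orthogonal basis:
  u_1 = (1, 2, 1, -3)
  u_2 = (18/5, -9/5, -12/5, -4/5)

Apply the Gram-Schmidt recurrence
  u_1 = v_1
  u_i = v_i − Σ_{j<i} ((v_i · u_j) / (u_j · u_j)) · u_j.

Step by step this gives:
  u_1 = (1, 2, 1, -3)
  u_2 = (18/5, -9/5, -12/5, -4/5)

Orthogonality check:
  u_2 · u_1 = 0 (should be 0)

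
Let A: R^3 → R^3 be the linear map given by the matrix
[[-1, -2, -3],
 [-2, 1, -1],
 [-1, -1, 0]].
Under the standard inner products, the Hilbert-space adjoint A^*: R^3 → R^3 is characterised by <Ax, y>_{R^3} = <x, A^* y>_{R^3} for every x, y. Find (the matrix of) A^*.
A^* = A^T =
[[-1, -2, -1],
 [-2, 1, -1],
 [-3, -1, 0]]

For real matrices with standard dot products, the defining identity <Ax, y> = <x, A^* y> gives (Ax)^T y = x^T (A^*) y, i.e. x^T A^T y = x^T (A^*) y. Since this holds for all x, y, we must have A^* = A^T. Therefore
A^* =
[[-1, -2, -1],
 [-2, 1, -1],
 [-3, -1, 0]].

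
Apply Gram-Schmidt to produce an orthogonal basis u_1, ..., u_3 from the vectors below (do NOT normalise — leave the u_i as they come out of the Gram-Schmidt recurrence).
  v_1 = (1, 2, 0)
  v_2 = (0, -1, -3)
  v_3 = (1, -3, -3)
Orthogonal basis:
  u_1 = (1, 2, 0)
  u_2 = (2/5, -1/5, -3)
  u_3 = (36/23, -18/23, 6/23)

Apply the Gram-Schmidt recurrence
  u_1 = v_1
  u_i = v_i − Σ_{j<i} ((v_i · u_j) / (u_j · u_j)) · u_j.

Step by step this gives:
  u_1 = (1, 2, 0)
  u_2 = (2/5, -1/5, -3)
  u_3 = (36/23, -18/23, 6/23)

Orthogonality check:
  u_2 · u_1 = 0 (should be 0)
  u_3 · u_1 = 0 (should be 0)
  u_3 · u_2 = 0 (should be 0)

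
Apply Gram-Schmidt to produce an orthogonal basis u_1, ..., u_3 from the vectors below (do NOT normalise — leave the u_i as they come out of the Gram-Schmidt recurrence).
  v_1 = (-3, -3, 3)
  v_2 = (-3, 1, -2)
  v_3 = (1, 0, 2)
Orthogonal basis:
  u_1 = (-3, -3, 3)
  u_2 = (-3, 1, -2)
  u_3 = (-1/6, 5/6, 2/3)

Apply the Gram-Schmidt recurrence
  u_1 = v_1
  u_i = v_i − Σ_{j<i} ((v_i · u_j) / (u_j · u_j)) · u_j.

Step by step this gives:
  u_1 = (-3, -3, 3)
  u_2 = (-3, 1, -2)
  u_3 = (-1/6, 5/6, 2/3)

Orthogonality check:
  u_2 · u_1 = 0 (should be 0)
  u_3 · u_1 = 0 (should be 0)
  u_3 · u_2 = 0 (should be 0)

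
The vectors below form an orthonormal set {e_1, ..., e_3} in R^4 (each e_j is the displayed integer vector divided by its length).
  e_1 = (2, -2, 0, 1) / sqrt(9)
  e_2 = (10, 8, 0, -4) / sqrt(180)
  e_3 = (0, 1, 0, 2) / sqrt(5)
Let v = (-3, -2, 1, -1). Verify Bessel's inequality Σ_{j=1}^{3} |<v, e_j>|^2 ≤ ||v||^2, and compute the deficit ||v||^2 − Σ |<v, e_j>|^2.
Σ |<v, e_j>|^2 = 14; ||v||^2 = 15; deficit = 1

Write each e_j = u_j / sqrt(<u_j, u_j>) where u_j is the displayed integer vector. Then <v, e_j> = <v, u_j> / sqrt(<u_j, u_j>), so |<v, e_j>|^2 = <v, u_j>^2 / <u_j, u_j>.
Coefficients: <v, e_1> = -3/sqrt(9), <v, e_2> = -42/sqrt(180), <v, e_3> = -4/sqrt(5).
Square and sum: Σ |<v, e_j>|^2 = 14.
Compute ||v||^2 = v·v = 15.
Deficit = 15 − 14 = 1 ≥ 0, confirming Bessel's inequality. (The deficit equals ||v − Σ <v,e_j> e_j||^2, the squared distance from v to span{e_j}.)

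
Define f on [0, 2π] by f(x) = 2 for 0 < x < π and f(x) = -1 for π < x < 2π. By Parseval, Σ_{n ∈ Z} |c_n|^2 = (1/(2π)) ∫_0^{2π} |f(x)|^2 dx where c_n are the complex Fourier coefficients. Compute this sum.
Σ |c_n|^2 = 5/2

Parseval equates the L^2 energy of f (normalised by 1/(2π)) with the ℓ^2 sum of its Fourier coefficients: (1/(2π)) ∫_0^{2π} |f|^2 = Σ |c_n|^2.
Compute the left side: (1/(2π)) [∫_0^π 2^2 dx + ∫_π^{2π} (-1)^2 dx] = (1/(2π)) · (4π + 1π) = (4 + 1)/2 = 5/2.
So Σ_{n ∈ Z} |c_n|^2 = 5/2.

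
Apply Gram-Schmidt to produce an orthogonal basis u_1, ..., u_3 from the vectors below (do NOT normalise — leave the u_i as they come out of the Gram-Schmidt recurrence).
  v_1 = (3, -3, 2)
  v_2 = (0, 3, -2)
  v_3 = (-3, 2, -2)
Orthogonal basis:
  u_1 = (3, -3, 2)
  u_2 = (39/22, 27/22, -9/11)
  u_3 = (0, -4/13, -6/13)

Apply the Gram-Schmidt recurrence
  u_1 = v_1
  u_i = v_i − Σ_{j<i} ((v_i · u_j) / (u_j · u_j)) · u_j.

Step by step this gives:
  u_1 = (3, -3, 2)
  u_2 = (39/22, 27/22, -9/11)
  u_3 = (0, -4/13, -6/13)

Orthogonality check:
  u_2 · u_1 = 0 (should be 0)
  u_3 · u_1 = 0 (should be 0)
  u_3 · u_2 = 0 (should be 0)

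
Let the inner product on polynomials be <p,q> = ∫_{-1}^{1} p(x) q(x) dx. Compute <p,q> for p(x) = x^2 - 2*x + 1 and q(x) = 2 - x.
<p,q> = 20/3

Expand the product: p(x)·q(x) = -x^3 + 4*x^2 - 5*x + 2.
∫_{-1}^{1} of each monomial x^k gives [2/(k+1) if k even, 0 if k odd]. Integrating term-by-term (or equivalently evaluating the antiderivative F(x) = -x^4/4 + 4*x^3/3 - 5*x^2/2 + 2*x at the endpoints):
  F(1) − F(−1) = 7/12 − (-73/12) = 20/3.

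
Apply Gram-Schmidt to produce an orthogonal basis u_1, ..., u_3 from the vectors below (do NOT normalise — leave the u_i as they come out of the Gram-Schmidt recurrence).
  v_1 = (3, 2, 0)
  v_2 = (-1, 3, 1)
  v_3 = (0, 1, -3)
Orthogonal basis:
  u_1 = (3, 2, 0)
  u_2 = (-22/13, 33/13, 1)
  u_3 = (-36/67, 54/67, -198/67)

Apply the Gram-Schmidt recurrence
  u_1 = v_1
  u_i = v_i − Σ_{j<i} ((v_i · u_j) / (u_j · u_j)) · u_j.

Step by step this gives:
  u_1 = (3, 2, 0)
  u_2 = (-22/13, 33/13, 1)
  u_3 = (-36/67, 54/67, -198/67)

Orthogonality check:
  u_2 · u_1 = 0 (should be 0)
  u_3 · u_1 = 0 (should be 0)
  u_3 · u_2 = 0 (should be 0)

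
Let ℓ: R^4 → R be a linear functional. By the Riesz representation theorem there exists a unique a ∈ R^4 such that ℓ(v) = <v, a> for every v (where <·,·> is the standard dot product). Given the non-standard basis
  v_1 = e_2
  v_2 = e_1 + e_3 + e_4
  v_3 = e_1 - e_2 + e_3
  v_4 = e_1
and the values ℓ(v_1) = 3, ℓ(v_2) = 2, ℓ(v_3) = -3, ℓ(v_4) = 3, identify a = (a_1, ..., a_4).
a = (3, 3, -3, 2)

Write a = (a_1, ..., a_4) in the standard basis. For each basis vector v_i, ℓ(v_i) = <v_i, a> is a linear equation in the a_j's. Collect the n equations into a matrix system V a = ℓ, where row i of V is v_i (expressed in the standard basis). Since V is invertible (lower-triangular with 1s on the diagonal, up to permutation), solve by back-substitution:
  V =
[[0, 1, 0, 0],
 [1, 0, 1, 1],
 [1, -1, 1, 0],
 [1, 0, 0, 0]]
  V a = (3, 2, -3, 3)
Solving gives a = (3, 3, -3, 2).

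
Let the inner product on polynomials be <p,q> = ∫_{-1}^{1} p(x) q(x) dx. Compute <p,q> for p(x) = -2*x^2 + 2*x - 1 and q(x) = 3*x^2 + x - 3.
<p,q> = 104/15

Expand the product: p(x)·q(x) = -6*x^4 + 4*x^3 + 5*x^2 - 7*x + 3.
∫_{-1}^{1} of each monomial x^k gives [2/(k+1) if k even, 0 if k odd]. Integrating term-by-term (or equivalently evaluating the antiderivative F(x) = -6*x^5/5 + x^4 + 5*x^3/3 - 7*x^2/2 + 3*x at the endpoints):
  F(1) − F(−1) = 29/30 − (-179/30) = 104/15.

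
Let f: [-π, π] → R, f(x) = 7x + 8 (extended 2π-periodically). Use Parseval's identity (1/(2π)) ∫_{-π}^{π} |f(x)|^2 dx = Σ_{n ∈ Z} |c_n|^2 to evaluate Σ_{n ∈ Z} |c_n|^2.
Σ |c_n|^2 = 49π^2/3 + 64

Expand and integrate term by term over [-π, π]:
  ∫ (7x)^2 dx = 49·(2π^3/3); ∫ 2·7·(8)·x dx = 0 (odd integrand); ∫ 8^2 dx = 64·2π.
So (1/(2π)) ∫_{-π}^{π} (7x + 8)^2 dx = 49π^2/3 + 64 = 49π^2/3 + 64.
Parseval ⇒ Σ |c_n|^2 = 49π^2/3 + 64.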